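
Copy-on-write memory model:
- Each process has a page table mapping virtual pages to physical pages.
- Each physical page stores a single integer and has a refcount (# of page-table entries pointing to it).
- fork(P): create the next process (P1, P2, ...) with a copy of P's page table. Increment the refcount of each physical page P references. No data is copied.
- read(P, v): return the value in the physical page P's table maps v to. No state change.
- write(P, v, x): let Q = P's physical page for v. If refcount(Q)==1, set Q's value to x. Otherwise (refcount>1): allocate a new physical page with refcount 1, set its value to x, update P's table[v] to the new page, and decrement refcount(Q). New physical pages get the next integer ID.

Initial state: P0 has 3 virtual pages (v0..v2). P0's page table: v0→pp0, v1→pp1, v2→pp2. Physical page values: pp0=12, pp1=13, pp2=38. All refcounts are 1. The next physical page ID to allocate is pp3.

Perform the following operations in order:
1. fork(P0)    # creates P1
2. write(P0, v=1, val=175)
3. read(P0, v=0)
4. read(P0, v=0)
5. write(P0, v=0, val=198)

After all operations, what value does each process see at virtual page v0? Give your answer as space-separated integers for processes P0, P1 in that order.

Op 1: fork(P0) -> P1. 3 ppages; refcounts: pp0:2 pp1:2 pp2:2
Op 2: write(P0, v1, 175). refcount(pp1)=2>1 -> COPY to pp3. 4 ppages; refcounts: pp0:2 pp1:1 pp2:2 pp3:1
Op 3: read(P0, v0) -> 12. No state change.
Op 4: read(P0, v0) -> 12. No state change.
Op 5: write(P0, v0, 198). refcount(pp0)=2>1 -> COPY to pp4. 5 ppages; refcounts: pp0:1 pp1:1 pp2:2 pp3:1 pp4:1
P0: v0 -> pp4 = 198
P1: v0 -> pp0 = 12

Answer: 198 12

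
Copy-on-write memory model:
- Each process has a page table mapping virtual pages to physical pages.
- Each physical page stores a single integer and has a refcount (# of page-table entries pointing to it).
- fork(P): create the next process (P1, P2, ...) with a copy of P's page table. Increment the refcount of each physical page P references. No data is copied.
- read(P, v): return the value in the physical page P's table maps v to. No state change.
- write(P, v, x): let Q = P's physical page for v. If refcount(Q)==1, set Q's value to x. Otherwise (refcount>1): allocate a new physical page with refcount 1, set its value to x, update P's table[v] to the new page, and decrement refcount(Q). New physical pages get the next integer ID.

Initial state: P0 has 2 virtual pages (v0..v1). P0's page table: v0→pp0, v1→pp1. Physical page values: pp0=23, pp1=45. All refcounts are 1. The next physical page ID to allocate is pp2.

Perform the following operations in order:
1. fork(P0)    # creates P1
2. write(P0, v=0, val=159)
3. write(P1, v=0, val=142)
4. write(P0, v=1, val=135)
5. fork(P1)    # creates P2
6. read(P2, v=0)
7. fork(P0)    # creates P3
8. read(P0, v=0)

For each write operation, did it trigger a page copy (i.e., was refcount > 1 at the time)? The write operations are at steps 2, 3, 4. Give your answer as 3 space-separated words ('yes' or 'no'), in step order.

Op 1: fork(P0) -> P1. 2 ppages; refcounts: pp0:2 pp1:2
Op 2: write(P0, v0, 159). refcount(pp0)=2>1 -> COPY to pp2. 3 ppages; refcounts: pp0:1 pp1:2 pp2:1
Op 3: write(P1, v0, 142). refcount(pp0)=1 -> write in place. 3 ppages; refcounts: pp0:1 pp1:2 pp2:1
Op 4: write(P0, v1, 135). refcount(pp1)=2>1 -> COPY to pp3. 4 ppages; refcounts: pp0:1 pp1:1 pp2:1 pp3:1
Op 5: fork(P1) -> P2. 4 ppages; refcounts: pp0:2 pp1:2 pp2:1 pp3:1
Op 6: read(P2, v0) -> 142. No state change.
Op 7: fork(P0) -> P3. 4 ppages; refcounts: pp0:2 pp1:2 pp2:2 pp3:2
Op 8: read(P0, v0) -> 159. No state change.

yes no yes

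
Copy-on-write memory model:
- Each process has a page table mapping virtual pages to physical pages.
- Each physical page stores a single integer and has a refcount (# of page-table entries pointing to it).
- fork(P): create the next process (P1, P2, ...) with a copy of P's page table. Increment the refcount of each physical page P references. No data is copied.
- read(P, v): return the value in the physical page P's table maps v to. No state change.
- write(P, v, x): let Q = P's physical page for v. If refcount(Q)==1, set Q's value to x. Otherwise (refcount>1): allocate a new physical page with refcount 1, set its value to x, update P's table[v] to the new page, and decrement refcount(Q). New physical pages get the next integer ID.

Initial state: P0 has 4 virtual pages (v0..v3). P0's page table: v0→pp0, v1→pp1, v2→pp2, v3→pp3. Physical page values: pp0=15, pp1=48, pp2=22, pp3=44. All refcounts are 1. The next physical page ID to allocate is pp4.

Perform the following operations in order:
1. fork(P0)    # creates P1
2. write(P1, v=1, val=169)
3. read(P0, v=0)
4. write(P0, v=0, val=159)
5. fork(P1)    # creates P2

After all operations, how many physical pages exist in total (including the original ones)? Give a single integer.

Answer: 6

Derivation:
Op 1: fork(P0) -> P1. 4 ppages; refcounts: pp0:2 pp1:2 pp2:2 pp3:2
Op 2: write(P1, v1, 169). refcount(pp1)=2>1 -> COPY to pp4. 5 ppages; refcounts: pp0:2 pp1:1 pp2:2 pp3:2 pp4:1
Op 3: read(P0, v0) -> 15. No state change.
Op 4: write(P0, v0, 159). refcount(pp0)=2>1 -> COPY to pp5. 6 ppages; refcounts: pp0:1 pp1:1 pp2:2 pp3:2 pp4:1 pp5:1
Op 5: fork(P1) -> P2. 6 ppages; refcounts: pp0:2 pp1:1 pp2:3 pp3:3 pp4:2 pp5:1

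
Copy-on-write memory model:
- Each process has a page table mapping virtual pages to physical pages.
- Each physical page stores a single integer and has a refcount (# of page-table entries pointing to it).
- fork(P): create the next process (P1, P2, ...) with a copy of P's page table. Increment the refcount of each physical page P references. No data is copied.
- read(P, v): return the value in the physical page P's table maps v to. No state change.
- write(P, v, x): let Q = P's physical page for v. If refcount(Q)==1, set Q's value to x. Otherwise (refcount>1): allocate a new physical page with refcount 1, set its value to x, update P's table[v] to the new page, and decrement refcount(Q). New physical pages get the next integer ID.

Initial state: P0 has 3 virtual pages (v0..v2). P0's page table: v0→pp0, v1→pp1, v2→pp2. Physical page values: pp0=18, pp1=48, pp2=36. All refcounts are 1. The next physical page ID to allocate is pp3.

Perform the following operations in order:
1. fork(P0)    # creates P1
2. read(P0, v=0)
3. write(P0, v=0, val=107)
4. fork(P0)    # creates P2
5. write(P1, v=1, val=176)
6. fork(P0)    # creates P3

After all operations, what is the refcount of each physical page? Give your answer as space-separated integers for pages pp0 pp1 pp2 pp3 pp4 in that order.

Answer: 1 3 4 3 1

Derivation:
Op 1: fork(P0) -> P1. 3 ppages; refcounts: pp0:2 pp1:2 pp2:2
Op 2: read(P0, v0) -> 18. No state change.
Op 3: write(P0, v0, 107). refcount(pp0)=2>1 -> COPY to pp3. 4 ppages; refcounts: pp0:1 pp1:2 pp2:2 pp3:1
Op 4: fork(P0) -> P2. 4 ppages; refcounts: pp0:1 pp1:3 pp2:3 pp3:2
Op 5: write(P1, v1, 176). refcount(pp1)=3>1 -> COPY to pp4. 5 ppages; refcounts: pp0:1 pp1:2 pp2:3 pp3:2 pp4:1
Op 6: fork(P0) -> P3. 5 ppages; refcounts: pp0:1 pp1:3 pp2:4 pp3:3 pp4:1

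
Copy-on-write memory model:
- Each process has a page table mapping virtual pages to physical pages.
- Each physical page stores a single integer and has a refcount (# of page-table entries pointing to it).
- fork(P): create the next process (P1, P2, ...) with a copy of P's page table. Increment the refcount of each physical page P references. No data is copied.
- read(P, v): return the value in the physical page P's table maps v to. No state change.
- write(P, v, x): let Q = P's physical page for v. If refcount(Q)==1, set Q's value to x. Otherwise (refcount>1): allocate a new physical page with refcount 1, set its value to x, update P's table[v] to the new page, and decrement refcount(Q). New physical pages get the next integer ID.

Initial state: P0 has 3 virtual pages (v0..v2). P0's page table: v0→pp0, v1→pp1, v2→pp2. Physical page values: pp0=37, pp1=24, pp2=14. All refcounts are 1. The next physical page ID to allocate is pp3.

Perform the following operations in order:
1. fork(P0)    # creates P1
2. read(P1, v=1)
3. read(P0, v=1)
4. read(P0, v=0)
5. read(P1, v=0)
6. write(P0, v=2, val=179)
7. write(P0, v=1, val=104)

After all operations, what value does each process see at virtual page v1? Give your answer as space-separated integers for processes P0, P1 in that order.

Op 1: fork(P0) -> P1. 3 ppages; refcounts: pp0:2 pp1:2 pp2:2
Op 2: read(P1, v1) -> 24. No state change.
Op 3: read(P0, v1) -> 24. No state change.
Op 4: read(P0, v0) -> 37. No state change.
Op 5: read(P1, v0) -> 37. No state change.
Op 6: write(P0, v2, 179). refcount(pp2)=2>1 -> COPY to pp3. 4 ppages; refcounts: pp0:2 pp1:2 pp2:1 pp3:1
Op 7: write(P0, v1, 104). refcount(pp1)=2>1 -> COPY to pp4. 5 ppages; refcounts: pp0:2 pp1:1 pp2:1 pp3:1 pp4:1
P0: v1 -> pp4 = 104
P1: v1 -> pp1 = 24

Answer: 104 24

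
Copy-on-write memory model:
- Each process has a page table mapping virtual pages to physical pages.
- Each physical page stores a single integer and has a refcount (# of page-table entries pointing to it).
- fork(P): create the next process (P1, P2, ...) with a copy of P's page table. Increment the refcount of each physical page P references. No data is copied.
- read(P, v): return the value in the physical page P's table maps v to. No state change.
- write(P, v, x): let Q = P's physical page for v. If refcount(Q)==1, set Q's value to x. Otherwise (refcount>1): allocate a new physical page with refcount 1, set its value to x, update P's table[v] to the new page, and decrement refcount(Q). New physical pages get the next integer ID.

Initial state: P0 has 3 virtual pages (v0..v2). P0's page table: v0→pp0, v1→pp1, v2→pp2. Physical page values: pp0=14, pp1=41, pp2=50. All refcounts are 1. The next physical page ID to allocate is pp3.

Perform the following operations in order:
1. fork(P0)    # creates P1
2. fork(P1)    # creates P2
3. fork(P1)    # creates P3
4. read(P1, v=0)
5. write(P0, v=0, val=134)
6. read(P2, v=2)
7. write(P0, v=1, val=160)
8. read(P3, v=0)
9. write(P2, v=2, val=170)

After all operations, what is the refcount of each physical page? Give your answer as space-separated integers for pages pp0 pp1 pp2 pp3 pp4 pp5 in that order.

Op 1: fork(P0) -> P1. 3 ppages; refcounts: pp0:2 pp1:2 pp2:2
Op 2: fork(P1) -> P2. 3 ppages; refcounts: pp0:3 pp1:3 pp2:3
Op 3: fork(P1) -> P3. 3 ppages; refcounts: pp0:4 pp1:4 pp2:4
Op 4: read(P1, v0) -> 14. No state change.
Op 5: write(P0, v0, 134). refcount(pp0)=4>1 -> COPY to pp3. 4 ppages; refcounts: pp0:3 pp1:4 pp2:4 pp3:1
Op 6: read(P2, v2) -> 50. No state change.
Op 7: write(P0, v1, 160). refcount(pp1)=4>1 -> COPY to pp4. 5 ppages; refcounts: pp0:3 pp1:3 pp2:4 pp3:1 pp4:1
Op 8: read(P3, v0) -> 14. No state change.
Op 9: write(P2, v2, 170). refcount(pp2)=4>1 -> COPY to pp5. 6 ppages; refcounts: pp0:3 pp1:3 pp2:3 pp3:1 pp4:1 pp5:1

Answer: 3 3 3 1 1 1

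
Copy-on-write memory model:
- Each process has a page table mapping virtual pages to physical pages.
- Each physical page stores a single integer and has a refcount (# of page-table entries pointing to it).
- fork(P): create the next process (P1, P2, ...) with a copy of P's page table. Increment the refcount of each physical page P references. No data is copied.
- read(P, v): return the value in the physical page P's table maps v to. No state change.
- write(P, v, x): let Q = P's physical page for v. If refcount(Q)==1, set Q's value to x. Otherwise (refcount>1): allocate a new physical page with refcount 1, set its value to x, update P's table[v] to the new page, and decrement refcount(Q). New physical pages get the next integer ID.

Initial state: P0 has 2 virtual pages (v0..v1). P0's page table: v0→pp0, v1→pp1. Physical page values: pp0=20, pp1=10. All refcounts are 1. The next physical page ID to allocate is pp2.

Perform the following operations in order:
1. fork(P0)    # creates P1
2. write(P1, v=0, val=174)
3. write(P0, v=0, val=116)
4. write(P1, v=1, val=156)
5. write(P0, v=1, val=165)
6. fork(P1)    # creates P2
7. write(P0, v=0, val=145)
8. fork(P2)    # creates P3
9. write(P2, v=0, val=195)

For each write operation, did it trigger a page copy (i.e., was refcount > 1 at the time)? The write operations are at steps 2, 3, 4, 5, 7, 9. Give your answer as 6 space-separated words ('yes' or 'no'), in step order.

Op 1: fork(P0) -> P1. 2 ppages; refcounts: pp0:2 pp1:2
Op 2: write(P1, v0, 174). refcount(pp0)=2>1 -> COPY to pp2. 3 ppages; refcounts: pp0:1 pp1:2 pp2:1
Op 3: write(P0, v0, 116). refcount(pp0)=1 -> write in place. 3 ppages; refcounts: pp0:1 pp1:2 pp2:1
Op 4: write(P1, v1, 156). refcount(pp1)=2>1 -> COPY to pp3. 4 ppages; refcounts: pp0:1 pp1:1 pp2:1 pp3:1
Op 5: write(P0, v1, 165). refcount(pp1)=1 -> write in place. 4 ppages; refcounts: pp0:1 pp1:1 pp2:1 pp3:1
Op 6: fork(P1) -> P2. 4 ppages; refcounts: pp0:1 pp1:1 pp2:2 pp3:2
Op 7: write(P0, v0, 145). refcount(pp0)=1 -> write in place. 4 ppages; refcounts: pp0:1 pp1:1 pp2:2 pp3:2
Op 8: fork(P2) -> P3. 4 ppages; refcounts: pp0:1 pp1:1 pp2:3 pp3:3
Op 9: write(P2, v0, 195). refcount(pp2)=3>1 -> COPY to pp4. 5 ppages; refcounts: pp0:1 pp1:1 pp2:2 pp3:3 pp4:1

yes no yes no no yes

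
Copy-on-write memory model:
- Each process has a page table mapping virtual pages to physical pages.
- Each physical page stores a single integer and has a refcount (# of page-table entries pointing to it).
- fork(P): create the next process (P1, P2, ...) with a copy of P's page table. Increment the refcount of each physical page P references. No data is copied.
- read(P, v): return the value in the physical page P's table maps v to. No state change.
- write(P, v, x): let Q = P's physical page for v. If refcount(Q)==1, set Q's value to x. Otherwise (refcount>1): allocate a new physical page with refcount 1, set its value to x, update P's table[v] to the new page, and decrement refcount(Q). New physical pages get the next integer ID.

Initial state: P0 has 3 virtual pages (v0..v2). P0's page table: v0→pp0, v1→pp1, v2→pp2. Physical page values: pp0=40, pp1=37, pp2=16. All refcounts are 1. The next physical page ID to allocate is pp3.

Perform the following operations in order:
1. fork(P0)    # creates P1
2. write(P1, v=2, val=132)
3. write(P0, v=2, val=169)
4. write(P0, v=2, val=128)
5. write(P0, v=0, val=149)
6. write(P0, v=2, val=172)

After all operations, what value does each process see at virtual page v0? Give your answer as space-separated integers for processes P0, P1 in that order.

Answer: 149 40

Derivation:
Op 1: fork(P0) -> P1. 3 ppages; refcounts: pp0:2 pp1:2 pp2:2
Op 2: write(P1, v2, 132). refcount(pp2)=2>1 -> COPY to pp3. 4 ppages; refcounts: pp0:2 pp1:2 pp2:1 pp3:1
Op 3: write(P0, v2, 169). refcount(pp2)=1 -> write in place. 4 ppages; refcounts: pp0:2 pp1:2 pp2:1 pp3:1
Op 4: write(P0, v2, 128). refcount(pp2)=1 -> write in place. 4 ppages; refcounts: pp0:2 pp1:2 pp2:1 pp3:1
Op 5: write(P0, v0, 149). refcount(pp0)=2>1 -> COPY to pp4. 5 ppages; refcounts: pp0:1 pp1:2 pp2:1 pp3:1 pp4:1
Op 6: write(P0, v2, 172). refcount(pp2)=1 -> write in place. 5 ppages; refcounts: pp0:1 pp1:2 pp2:1 pp3:1 pp4:1
P0: v0 -> pp4 = 149
P1: v0 -> pp0 = 40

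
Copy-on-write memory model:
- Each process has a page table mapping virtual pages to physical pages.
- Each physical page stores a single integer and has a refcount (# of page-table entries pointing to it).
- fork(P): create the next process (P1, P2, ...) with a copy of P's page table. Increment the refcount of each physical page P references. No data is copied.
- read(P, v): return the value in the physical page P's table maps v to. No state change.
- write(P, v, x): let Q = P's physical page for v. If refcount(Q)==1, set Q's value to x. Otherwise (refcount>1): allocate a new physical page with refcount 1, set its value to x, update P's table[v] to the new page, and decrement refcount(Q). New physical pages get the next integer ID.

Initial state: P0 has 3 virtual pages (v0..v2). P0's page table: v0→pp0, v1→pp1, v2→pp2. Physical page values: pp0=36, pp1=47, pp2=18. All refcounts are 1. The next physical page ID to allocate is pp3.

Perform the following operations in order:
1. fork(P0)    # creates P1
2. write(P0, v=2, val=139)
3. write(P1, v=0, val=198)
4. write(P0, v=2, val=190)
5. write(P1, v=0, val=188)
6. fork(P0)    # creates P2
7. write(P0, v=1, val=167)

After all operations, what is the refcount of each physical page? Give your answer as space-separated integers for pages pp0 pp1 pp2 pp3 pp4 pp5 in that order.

Answer: 2 2 1 2 1 1

Derivation:
Op 1: fork(P0) -> P1. 3 ppages; refcounts: pp0:2 pp1:2 pp2:2
Op 2: write(P0, v2, 139). refcount(pp2)=2>1 -> COPY to pp3. 4 ppages; refcounts: pp0:2 pp1:2 pp2:1 pp3:1
Op 3: write(P1, v0, 198). refcount(pp0)=2>1 -> COPY to pp4. 5 ppages; refcounts: pp0:1 pp1:2 pp2:1 pp3:1 pp4:1
Op 4: write(P0, v2, 190). refcount(pp3)=1 -> write in place. 5 ppages; refcounts: pp0:1 pp1:2 pp2:1 pp3:1 pp4:1
Op 5: write(P1, v0, 188). refcount(pp4)=1 -> write in place. 5 ppages; refcounts: pp0:1 pp1:2 pp2:1 pp3:1 pp4:1
Op 6: fork(P0) -> P2. 5 ppages; refcounts: pp0:2 pp1:3 pp2:1 pp3:2 pp4:1
Op 7: write(P0, v1, 167). refcount(pp1)=3>1 -> COPY to pp5. 6 ppages; refcounts: pp0:2 pp1:2 pp2:1 pp3:2 pp4:1 pp5:1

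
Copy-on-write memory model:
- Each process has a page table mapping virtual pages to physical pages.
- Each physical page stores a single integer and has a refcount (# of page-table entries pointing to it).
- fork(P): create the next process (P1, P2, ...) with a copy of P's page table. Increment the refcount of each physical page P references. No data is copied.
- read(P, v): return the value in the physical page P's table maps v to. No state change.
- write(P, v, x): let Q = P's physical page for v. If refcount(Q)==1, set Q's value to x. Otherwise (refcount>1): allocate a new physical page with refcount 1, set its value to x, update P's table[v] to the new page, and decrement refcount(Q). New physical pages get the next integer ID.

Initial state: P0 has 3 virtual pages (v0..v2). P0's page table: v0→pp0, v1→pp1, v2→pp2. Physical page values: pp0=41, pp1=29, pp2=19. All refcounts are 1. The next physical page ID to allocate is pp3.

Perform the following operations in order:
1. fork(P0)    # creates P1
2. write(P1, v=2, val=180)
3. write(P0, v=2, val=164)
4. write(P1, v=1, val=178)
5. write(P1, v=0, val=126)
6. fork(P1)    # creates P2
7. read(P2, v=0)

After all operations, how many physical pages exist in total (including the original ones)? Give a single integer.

Answer: 6

Derivation:
Op 1: fork(P0) -> P1. 3 ppages; refcounts: pp0:2 pp1:2 pp2:2
Op 2: write(P1, v2, 180). refcount(pp2)=2>1 -> COPY to pp3. 4 ppages; refcounts: pp0:2 pp1:2 pp2:1 pp3:1
Op 3: write(P0, v2, 164). refcount(pp2)=1 -> write in place. 4 ppages; refcounts: pp0:2 pp1:2 pp2:1 pp3:1
Op 4: write(P1, v1, 178). refcount(pp1)=2>1 -> COPY to pp4. 5 ppages; refcounts: pp0:2 pp1:1 pp2:1 pp3:1 pp4:1
Op 5: write(P1, v0, 126). refcount(pp0)=2>1 -> COPY to pp5. 6 ppages; refcounts: pp0:1 pp1:1 pp2:1 pp3:1 pp4:1 pp5:1
Op 6: fork(P1) -> P2. 6 ppages; refcounts: pp0:1 pp1:1 pp2:1 pp3:2 pp4:2 pp5:2
Op 7: read(P2, v0) -> 126. No state change.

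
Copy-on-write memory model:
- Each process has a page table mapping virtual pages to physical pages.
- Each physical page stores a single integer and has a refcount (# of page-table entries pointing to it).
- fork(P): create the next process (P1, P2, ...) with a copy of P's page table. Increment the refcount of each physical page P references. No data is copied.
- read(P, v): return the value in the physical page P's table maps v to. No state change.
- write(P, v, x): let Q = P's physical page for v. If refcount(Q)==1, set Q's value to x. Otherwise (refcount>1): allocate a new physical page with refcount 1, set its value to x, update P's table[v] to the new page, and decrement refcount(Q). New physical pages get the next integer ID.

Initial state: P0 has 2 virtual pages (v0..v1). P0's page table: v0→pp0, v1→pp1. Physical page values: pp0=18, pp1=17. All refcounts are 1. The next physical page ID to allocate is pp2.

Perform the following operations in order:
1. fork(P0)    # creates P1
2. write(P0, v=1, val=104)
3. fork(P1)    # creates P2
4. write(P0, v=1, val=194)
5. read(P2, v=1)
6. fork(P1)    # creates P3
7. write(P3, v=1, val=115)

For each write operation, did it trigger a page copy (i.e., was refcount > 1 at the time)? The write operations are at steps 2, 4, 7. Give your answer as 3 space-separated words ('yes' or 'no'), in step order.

Op 1: fork(P0) -> P1. 2 ppages; refcounts: pp0:2 pp1:2
Op 2: write(P0, v1, 104). refcount(pp1)=2>1 -> COPY to pp2. 3 ppages; refcounts: pp0:2 pp1:1 pp2:1
Op 3: fork(P1) -> P2. 3 ppages; refcounts: pp0:3 pp1:2 pp2:1
Op 4: write(P0, v1, 194). refcount(pp2)=1 -> write in place. 3 ppages; refcounts: pp0:3 pp1:2 pp2:1
Op 5: read(P2, v1) -> 17. No state change.
Op 6: fork(P1) -> P3. 3 ppages; refcounts: pp0:4 pp1:3 pp2:1
Op 7: write(P3, v1, 115). refcount(pp1)=3>1 -> COPY to pp3. 4 ppages; refcounts: pp0:4 pp1:2 pp2:1 pp3:1

yes no yes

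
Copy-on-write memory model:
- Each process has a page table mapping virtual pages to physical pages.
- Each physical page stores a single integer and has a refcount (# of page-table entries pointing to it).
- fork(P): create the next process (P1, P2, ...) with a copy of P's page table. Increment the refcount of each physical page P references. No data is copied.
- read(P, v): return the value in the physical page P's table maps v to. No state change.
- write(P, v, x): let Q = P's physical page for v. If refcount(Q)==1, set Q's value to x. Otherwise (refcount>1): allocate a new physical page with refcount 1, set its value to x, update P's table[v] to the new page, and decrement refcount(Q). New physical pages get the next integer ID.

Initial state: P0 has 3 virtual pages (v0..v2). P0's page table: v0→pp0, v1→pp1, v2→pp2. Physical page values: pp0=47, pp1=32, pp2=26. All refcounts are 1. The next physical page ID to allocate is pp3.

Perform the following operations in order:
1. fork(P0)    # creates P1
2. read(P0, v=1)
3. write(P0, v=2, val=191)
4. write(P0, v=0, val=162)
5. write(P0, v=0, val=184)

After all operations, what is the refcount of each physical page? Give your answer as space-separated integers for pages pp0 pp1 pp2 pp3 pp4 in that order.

Answer: 1 2 1 1 1

Derivation:
Op 1: fork(P0) -> P1. 3 ppages; refcounts: pp0:2 pp1:2 pp2:2
Op 2: read(P0, v1) -> 32. No state change.
Op 3: write(P0, v2, 191). refcount(pp2)=2>1 -> COPY to pp3. 4 ppages; refcounts: pp0:2 pp1:2 pp2:1 pp3:1
Op 4: write(P0, v0, 162). refcount(pp0)=2>1 -> COPY to pp4. 5 ppages; refcounts: pp0:1 pp1:2 pp2:1 pp3:1 pp4:1
Op 5: write(P0, v0, 184). refcount(pp4)=1 -> write in place. 5 ppages; refcounts: pp0:1 pp1:2 pp2:1 pp3:1 pp4:1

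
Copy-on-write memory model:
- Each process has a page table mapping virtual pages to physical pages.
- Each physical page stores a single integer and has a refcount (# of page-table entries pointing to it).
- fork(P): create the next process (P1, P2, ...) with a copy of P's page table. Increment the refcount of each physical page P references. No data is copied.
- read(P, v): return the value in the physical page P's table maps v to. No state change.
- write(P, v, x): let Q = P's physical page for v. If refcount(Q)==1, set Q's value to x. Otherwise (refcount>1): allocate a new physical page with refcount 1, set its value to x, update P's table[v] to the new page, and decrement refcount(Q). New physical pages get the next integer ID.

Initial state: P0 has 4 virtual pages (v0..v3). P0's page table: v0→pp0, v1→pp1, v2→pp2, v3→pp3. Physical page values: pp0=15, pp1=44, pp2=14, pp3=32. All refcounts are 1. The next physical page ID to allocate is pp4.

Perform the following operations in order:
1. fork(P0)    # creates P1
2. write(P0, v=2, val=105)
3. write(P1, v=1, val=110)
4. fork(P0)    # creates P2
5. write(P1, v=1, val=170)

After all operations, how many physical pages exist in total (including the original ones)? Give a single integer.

Answer: 6

Derivation:
Op 1: fork(P0) -> P1. 4 ppages; refcounts: pp0:2 pp1:2 pp2:2 pp3:2
Op 2: write(P0, v2, 105). refcount(pp2)=2>1 -> COPY to pp4. 5 ppages; refcounts: pp0:2 pp1:2 pp2:1 pp3:2 pp4:1
Op 3: write(P1, v1, 110). refcount(pp1)=2>1 -> COPY to pp5. 6 ppages; refcounts: pp0:2 pp1:1 pp2:1 pp3:2 pp4:1 pp5:1
Op 4: fork(P0) -> P2. 6 ppages; refcounts: pp0:3 pp1:2 pp2:1 pp3:3 pp4:2 pp5:1
Op 5: write(P1, v1, 170). refcount(pp5)=1 -> write in place. 6 ppages; refcounts: pp0:3 pp1:2 pp2:1 pp3:3 pp4:2 pp5:1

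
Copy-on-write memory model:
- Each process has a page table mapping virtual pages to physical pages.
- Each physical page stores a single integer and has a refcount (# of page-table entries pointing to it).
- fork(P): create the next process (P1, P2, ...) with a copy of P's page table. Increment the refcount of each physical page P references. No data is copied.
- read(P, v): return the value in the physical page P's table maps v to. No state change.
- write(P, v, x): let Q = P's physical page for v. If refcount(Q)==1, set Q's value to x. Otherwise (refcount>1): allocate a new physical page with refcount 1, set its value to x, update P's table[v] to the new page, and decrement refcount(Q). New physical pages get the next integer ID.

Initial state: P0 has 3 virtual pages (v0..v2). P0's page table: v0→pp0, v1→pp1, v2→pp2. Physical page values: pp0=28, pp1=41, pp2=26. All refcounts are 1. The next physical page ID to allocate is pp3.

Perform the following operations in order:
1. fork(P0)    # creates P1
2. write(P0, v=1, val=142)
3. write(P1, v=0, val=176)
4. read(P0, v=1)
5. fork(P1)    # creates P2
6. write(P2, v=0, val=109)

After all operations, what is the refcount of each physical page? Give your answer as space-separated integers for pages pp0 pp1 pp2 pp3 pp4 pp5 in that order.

Op 1: fork(P0) -> P1. 3 ppages; refcounts: pp0:2 pp1:2 pp2:2
Op 2: write(P0, v1, 142). refcount(pp1)=2>1 -> COPY to pp3. 4 ppages; refcounts: pp0:2 pp1:1 pp2:2 pp3:1
Op 3: write(P1, v0, 176). refcount(pp0)=2>1 -> COPY to pp4. 5 ppages; refcounts: pp0:1 pp1:1 pp2:2 pp3:1 pp4:1
Op 4: read(P0, v1) -> 142. No state change.
Op 5: fork(P1) -> P2. 5 ppages; refcounts: pp0:1 pp1:2 pp2:3 pp3:1 pp4:2
Op 6: write(P2, v0, 109). refcount(pp4)=2>1 -> COPY to pp5. 6 ppages; refcounts: pp0:1 pp1:2 pp2:3 pp3:1 pp4:1 pp5:1

Answer: 1 2 3 1 1 1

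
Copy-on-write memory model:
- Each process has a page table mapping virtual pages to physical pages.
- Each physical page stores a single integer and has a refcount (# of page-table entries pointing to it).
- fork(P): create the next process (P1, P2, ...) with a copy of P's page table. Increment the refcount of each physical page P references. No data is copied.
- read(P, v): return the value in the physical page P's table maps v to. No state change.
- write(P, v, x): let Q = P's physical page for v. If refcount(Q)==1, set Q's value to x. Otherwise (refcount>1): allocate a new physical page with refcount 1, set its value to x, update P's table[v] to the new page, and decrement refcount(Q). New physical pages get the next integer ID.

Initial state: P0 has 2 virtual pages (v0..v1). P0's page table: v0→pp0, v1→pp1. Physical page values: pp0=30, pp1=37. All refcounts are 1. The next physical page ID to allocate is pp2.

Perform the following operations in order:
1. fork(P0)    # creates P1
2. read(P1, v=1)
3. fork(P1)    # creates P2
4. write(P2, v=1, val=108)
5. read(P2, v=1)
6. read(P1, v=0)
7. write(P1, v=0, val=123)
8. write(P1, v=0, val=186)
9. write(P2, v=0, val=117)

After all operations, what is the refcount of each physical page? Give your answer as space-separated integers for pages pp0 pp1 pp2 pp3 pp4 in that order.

Op 1: fork(P0) -> P1. 2 ppages; refcounts: pp0:2 pp1:2
Op 2: read(P1, v1) -> 37. No state change.
Op 3: fork(P1) -> P2. 2 ppages; refcounts: pp0:3 pp1:3
Op 4: write(P2, v1, 108). refcount(pp1)=3>1 -> COPY to pp2. 3 ppages; refcounts: pp0:3 pp1:2 pp2:1
Op 5: read(P2, v1) -> 108. No state change.
Op 6: read(P1, v0) -> 30. No state change.
Op 7: write(P1, v0, 123). refcount(pp0)=3>1 -> COPY to pp3. 4 ppages; refcounts: pp0:2 pp1:2 pp2:1 pp3:1
Op 8: write(P1, v0, 186). refcount(pp3)=1 -> write in place. 4 ppages; refcounts: pp0:2 pp1:2 pp2:1 pp3:1
Op 9: write(P2, v0, 117). refcount(pp0)=2>1 -> COPY to pp4. 5 ppages; refcounts: pp0:1 pp1:2 pp2:1 pp3:1 pp4:1

Answer: 1 2 1 1 1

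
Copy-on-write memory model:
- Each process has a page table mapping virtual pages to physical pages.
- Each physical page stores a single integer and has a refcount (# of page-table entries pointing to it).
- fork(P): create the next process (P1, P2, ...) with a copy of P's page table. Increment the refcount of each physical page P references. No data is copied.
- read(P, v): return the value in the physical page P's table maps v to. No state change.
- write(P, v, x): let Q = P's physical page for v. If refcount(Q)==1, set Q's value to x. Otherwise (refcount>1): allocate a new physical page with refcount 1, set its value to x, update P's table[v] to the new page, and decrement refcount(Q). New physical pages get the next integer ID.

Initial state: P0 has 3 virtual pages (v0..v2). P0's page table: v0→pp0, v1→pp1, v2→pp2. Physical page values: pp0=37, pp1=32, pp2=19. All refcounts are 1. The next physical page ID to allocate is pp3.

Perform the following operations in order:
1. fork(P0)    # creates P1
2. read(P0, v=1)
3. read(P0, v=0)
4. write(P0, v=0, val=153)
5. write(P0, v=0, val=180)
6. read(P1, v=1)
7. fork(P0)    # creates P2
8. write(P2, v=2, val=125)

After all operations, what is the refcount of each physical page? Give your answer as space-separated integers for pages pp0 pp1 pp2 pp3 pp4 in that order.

Op 1: fork(P0) -> P1. 3 ppages; refcounts: pp0:2 pp1:2 pp2:2
Op 2: read(P0, v1) -> 32. No state change.
Op 3: read(P0, v0) -> 37. No state change.
Op 4: write(P0, v0, 153). refcount(pp0)=2>1 -> COPY to pp3. 4 ppages; refcounts: pp0:1 pp1:2 pp2:2 pp3:1
Op 5: write(P0, v0, 180). refcount(pp3)=1 -> write in place. 4 ppages; refcounts: pp0:1 pp1:2 pp2:2 pp3:1
Op 6: read(P1, v1) -> 32. No state change.
Op 7: fork(P0) -> P2. 4 ppages; refcounts: pp0:1 pp1:3 pp2:3 pp3:2
Op 8: write(P2, v2, 125). refcount(pp2)=3>1 -> COPY to pp4. 5 ppages; refcounts: pp0:1 pp1:3 pp2:2 pp3:2 pp4:1

Answer: 1 3 2 2 1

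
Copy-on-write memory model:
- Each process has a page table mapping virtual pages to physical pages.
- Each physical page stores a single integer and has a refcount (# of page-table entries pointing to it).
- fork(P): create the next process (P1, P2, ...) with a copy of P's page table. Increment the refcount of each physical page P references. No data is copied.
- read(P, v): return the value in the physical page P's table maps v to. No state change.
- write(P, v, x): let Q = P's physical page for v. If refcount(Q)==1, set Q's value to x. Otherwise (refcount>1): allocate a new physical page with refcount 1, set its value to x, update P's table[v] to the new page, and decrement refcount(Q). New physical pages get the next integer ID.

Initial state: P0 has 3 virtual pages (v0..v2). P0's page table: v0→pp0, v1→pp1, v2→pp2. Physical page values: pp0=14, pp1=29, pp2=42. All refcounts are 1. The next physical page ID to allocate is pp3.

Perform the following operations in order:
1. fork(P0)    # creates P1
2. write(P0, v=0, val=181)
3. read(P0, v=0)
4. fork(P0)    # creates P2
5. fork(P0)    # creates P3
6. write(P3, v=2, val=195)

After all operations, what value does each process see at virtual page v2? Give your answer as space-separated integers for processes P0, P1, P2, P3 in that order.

Answer: 42 42 42 195

Derivation:
Op 1: fork(P0) -> P1. 3 ppages; refcounts: pp0:2 pp1:2 pp2:2
Op 2: write(P0, v0, 181). refcount(pp0)=2>1 -> COPY to pp3. 4 ppages; refcounts: pp0:1 pp1:2 pp2:2 pp3:1
Op 3: read(P0, v0) -> 181. No state change.
Op 4: fork(P0) -> P2. 4 ppages; refcounts: pp0:1 pp1:3 pp2:3 pp3:2
Op 5: fork(P0) -> P3. 4 ppages; refcounts: pp0:1 pp1:4 pp2:4 pp3:3
Op 6: write(P3, v2, 195). refcount(pp2)=4>1 -> COPY to pp4. 5 ppages; refcounts: pp0:1 pp1:4 pp2:3 pp3:3 pp4:1
P0: v2 -> pp2 = 42
P1: v2 -> pp2 = 42
P2: v2 -> pp2 = 42
P3: v2 -> pp4 = 195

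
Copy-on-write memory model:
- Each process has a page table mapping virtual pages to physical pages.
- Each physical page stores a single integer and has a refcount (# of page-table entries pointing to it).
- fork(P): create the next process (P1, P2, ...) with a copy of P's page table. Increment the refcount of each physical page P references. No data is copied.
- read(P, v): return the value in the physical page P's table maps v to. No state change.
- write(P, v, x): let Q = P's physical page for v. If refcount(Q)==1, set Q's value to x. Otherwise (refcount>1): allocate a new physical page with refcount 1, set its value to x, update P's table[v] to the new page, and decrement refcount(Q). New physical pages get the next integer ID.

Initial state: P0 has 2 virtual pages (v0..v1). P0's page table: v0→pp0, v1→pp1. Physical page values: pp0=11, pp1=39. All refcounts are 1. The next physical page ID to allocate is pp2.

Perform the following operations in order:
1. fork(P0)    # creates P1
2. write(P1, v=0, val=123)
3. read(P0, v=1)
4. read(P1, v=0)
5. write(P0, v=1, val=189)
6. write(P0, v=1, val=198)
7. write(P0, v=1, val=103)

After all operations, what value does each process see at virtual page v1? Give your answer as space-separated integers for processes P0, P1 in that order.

Answer: 103 39

Derivation:
Op 1: fork(P0) -> P1. 2 ppages; refcounts: pp0:2 pp1:2
Op 2: write(P1, v0, 123). refcount(pp0)=2>1 -> COPY to pp2. 3 ppages; refcounts: pp0:1 pp1:2 pp2:1
Op 3: read(P0, v1) -> 39. No state change.
Op 4: read(P1, v0) -> 123. No state change.
Op 5: write(P0, v1, 189). refcount(pp1)=2>1 -> COPY to pp3. 4 ppages; refcounts: pp0:1 pp1:1 pp2:1 pp3:1
Op 6: write(P0, v1, 198). refcount(pp3)=1 -> write in place. 4 ppages; refcounts: pp0:1 pp1:1 pp2:1 pp3:1
Op 7: write(P0, v1, 103). refcount(pp3)=1 -> write in place. 4 ppages; refcounts: pp0:1 pp1:1 pp2:1 pp3:1
P0: v1 -> pp3 = 103
P1: v1 -> pp1 = 39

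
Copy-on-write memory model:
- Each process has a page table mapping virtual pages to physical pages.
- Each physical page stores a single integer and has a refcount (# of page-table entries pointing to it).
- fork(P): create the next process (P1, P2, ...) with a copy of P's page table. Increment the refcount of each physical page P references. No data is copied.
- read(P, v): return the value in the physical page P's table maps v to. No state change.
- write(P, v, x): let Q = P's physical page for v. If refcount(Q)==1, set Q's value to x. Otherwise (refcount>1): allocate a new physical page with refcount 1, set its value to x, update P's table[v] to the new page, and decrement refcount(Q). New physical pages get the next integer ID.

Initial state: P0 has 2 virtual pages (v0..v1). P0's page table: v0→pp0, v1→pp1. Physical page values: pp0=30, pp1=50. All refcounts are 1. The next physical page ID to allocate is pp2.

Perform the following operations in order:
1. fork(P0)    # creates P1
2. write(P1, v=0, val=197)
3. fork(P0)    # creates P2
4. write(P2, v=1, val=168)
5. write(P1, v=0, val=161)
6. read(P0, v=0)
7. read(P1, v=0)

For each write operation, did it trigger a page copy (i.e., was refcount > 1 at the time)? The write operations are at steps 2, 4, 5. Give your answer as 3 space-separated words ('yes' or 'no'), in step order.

Op 1: fork(P0) -> P1. 2 ppages; refcounts: pp0:2 pp1:2
Op 2: write(P1, v0, 197). refcount(pp0)=2>1 -> COPY to pp2. 3 ppages; refcounts: pp0:1 pp1:2 pp2:1
Op 3: fork(P0) -> P2. 3 ppages; refcounts: pp0:2 pp1:3 pp2:1
Op 4: write(P2, v1, 168). refcount(pp1)=3>1 -> COPY to pp3. 4 ppages; refcounts: pp0:2 pp1:2 pp2:1 pp3:1
Op 5: write(P1, v0, 161). refcount(pp2)=1 -> write in place. 4 ppages; refcounts: pp0:2 pp1:2 pp2:1 pp3:1
Op 6: read(P0, v0) -> 30. No state change.
Op 7: read(P1, v0) -> 161. No state change.

yes yes no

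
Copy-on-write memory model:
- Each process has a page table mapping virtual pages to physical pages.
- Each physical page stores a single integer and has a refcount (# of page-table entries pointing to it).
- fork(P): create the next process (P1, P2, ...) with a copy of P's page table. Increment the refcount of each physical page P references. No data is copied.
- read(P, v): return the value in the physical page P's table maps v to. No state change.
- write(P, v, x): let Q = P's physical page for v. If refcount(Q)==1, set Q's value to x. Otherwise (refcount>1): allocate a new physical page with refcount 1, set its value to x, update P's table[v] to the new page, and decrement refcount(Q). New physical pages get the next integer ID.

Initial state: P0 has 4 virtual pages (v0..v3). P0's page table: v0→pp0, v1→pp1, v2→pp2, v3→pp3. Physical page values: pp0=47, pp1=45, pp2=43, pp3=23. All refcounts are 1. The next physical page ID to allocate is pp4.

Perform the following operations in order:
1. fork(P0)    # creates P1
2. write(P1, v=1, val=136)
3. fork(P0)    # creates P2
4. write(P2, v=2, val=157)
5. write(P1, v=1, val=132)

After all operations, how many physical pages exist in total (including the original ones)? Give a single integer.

Op 1: fork(P0) -> P1. 4 ppages; refcounts: pp0:2 pp1:2 pp2:2 pp3:2
Op 2: write(P1, v1, 136). refcount(pp1)=2>1 -> COPY to pp4. 5 ppages; refcounts: pp0:2 pp1:1 pp2:2 pp3:2 pp4:1
Op 3: fork(P0) -> P2. 5 ppages; refcounts: pp0:3 pp1:2 pp2:3 pp3:3 pp4:1
Op 4: write(P2, v2, 157). refcount(pp2)=3>1 -> COPY to pp5. 6 ppages; refcounts: pp0:3 pp1:2 pp2:2 pp3:3 pp4:1 pp5:1
Op 5: write(P1, v1, 132). refcount(pp4)=1 -> write in place. 6 ppages; refcounts: pp0:3 pp1:2 pp2:2 pp3:3 pp4:1 pp5:1

Answer: 6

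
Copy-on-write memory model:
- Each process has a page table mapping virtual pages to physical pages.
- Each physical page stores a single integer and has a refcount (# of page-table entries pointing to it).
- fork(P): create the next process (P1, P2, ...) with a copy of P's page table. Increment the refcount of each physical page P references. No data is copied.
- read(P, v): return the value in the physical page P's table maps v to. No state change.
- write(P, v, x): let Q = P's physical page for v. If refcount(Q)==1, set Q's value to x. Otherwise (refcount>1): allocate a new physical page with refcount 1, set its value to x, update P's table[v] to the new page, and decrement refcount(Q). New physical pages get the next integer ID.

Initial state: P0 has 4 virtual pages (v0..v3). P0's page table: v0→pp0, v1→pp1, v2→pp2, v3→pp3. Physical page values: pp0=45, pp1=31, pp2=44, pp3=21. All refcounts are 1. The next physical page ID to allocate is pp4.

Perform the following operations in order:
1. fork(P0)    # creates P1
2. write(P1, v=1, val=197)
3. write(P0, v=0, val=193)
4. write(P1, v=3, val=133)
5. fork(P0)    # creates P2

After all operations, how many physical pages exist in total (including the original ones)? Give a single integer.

Op 1: fork(P0) -> P1. 4 ppages; refcounts: pp0:2 pp1:2 pp2:2 pp3:2
Op 2: write(P1, v1, 197). refcount(pp1)=2>1 -> COPY to pp4. 5 ppages; refcounts: pp0:2 pp1:1 pp2:2 pp3:2 pp4:1
Op 3: write(P0, v0, 193). refcount(pp0)=2>1 -> COPY to pp5. 6 ppages; refcounts: pp0:1 pp1:1 pp2:2 pp3:2 pp4:1 pp5:1
Op 4: write(P1, v3, 133). refcount(pp3)=2>1 -> COPY to pp6. 7 ppages; refcounts: pp0:1 pp1:1 pp2:2 pp3:1 pp4:1 pp5:1 pp6:1
Op 5: fork(P0) -> P2. 7 ppages; refcounts: pp0:1 pp1:2 pp2:3 pp3:2 pp4:1 pp5:2 pp6:1

Answer: 7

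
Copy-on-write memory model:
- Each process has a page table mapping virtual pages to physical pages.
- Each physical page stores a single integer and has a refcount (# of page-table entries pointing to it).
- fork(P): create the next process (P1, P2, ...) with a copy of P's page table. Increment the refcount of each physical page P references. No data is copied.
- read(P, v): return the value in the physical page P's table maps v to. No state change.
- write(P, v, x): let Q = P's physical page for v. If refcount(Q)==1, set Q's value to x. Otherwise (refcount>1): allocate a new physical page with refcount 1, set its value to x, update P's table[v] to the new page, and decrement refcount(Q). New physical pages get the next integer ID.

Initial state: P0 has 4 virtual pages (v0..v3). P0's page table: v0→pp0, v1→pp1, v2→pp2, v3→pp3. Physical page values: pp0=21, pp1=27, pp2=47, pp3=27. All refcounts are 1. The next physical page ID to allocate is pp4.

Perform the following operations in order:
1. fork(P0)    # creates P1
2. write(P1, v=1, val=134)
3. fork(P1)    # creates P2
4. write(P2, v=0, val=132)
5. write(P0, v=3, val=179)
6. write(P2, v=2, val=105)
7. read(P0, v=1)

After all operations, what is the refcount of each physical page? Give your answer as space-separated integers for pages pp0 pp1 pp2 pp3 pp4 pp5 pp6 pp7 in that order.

Op 1: fork(P0) -> P1. 4 ppages; refcounts: pp0:2 pp1:2 pp2:2 pp3:2
Op 2: write(P1, v1, 134). refcount(pp1)=2>1 -> COPY to pp4. 5 ppages; refcounts: pp0:2 pp1:1 pp2:2 pp3:2 pp4:1
Op 3: fork(P1) -> P2. 5 ppages; refcounts: pp0:3 pp1:1 pp2:3 pp3:3 pp4:2
Op 4: write(P2, v0, 132). refcount(pp0)=3>1 -> COPY to pp5. 6 ppages; refcounts: pp0:2 pp1:1 pp2:3 pp3:3 pp4:2 pp5:1
Op 5: write(P0, v3, 179). refcount(pp3)=3>1 -> COPY to pp6. 7 ppages; refcounts: pp0:2 pp1:1 pp2:3 pp3:2 pp4:2 pp5:1 pp6:1
Op 6: write(P2, v2, 105). refcount(pp2)=3>1 -> COPY to pp7. 8 ppages; refcounts: pp0:2 pp1:1 pp2:2 pp3:2 pp4:2 pp5:1 pp6:1 pp7:1
Op 7: read(P0, v1) -> 27. No state change.

Answer: 2 1 2 2 2 1 1 1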